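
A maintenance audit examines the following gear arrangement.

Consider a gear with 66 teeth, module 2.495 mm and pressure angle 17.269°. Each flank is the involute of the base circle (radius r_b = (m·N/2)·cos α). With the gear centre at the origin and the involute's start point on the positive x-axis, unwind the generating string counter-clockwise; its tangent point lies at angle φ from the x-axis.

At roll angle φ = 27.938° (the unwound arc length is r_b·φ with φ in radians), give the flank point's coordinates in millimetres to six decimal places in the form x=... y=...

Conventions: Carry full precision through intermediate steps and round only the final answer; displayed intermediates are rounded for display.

class = single-mesh tooth geometry [base-circle involute, m = 2.495, 66T]
pitch radius r_p = m·N/2 = 2.495·66/2 = 82.335000
base radius r_b = r_p·cos α = 82.335000·cos 17.269° = 78.623466
roll angle φ = 27.938° = 0.48761009 rad
x = r_b·(cos φ + φ·sin φ) = 87.422073
y = r_b·(sin φ − φ·cos φ) = 2.966796

x=87.422073 y=2.966796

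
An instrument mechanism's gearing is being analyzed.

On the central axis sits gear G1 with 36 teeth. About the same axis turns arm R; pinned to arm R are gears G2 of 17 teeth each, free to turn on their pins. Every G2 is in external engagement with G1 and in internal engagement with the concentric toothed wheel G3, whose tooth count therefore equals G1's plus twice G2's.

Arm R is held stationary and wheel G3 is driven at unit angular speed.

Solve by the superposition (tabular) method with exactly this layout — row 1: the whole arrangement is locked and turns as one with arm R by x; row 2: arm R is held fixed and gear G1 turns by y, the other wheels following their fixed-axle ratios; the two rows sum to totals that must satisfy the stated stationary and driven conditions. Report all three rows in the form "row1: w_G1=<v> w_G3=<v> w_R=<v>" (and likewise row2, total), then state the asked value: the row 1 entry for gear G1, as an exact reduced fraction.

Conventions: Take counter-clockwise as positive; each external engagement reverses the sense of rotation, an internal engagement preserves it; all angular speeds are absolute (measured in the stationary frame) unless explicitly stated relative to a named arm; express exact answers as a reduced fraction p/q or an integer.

planetary set (36T centre, 17T on arm, 70T internal) — Willis relation
row 1: whole set turns with the arm by x
row 2 (arm held, sun turns y): ω_ring = −(36/70)·y, ω_arm = 0
boundary: total ω_arm = x = 0 and total ω_ring = x − (36/70)·y = 1  ⇒  y = -35/18, x = 0
row 2 ring = −(36/70)·(-35/18) = 1
totals (row 1 + row 2): sun 0 + (-35/18) = -35/18, ring 0 + 1 = 1, arm 0 + 0 = 0
asked cell (row1, sun) = 0

row1: w_G1=0 w_G3=0 w_R=0
row2: w_G1=-35/18 w_G3=1 w_R=0
total: w_G1=-35/18 w_G3=1 w_R=0
asked value: 0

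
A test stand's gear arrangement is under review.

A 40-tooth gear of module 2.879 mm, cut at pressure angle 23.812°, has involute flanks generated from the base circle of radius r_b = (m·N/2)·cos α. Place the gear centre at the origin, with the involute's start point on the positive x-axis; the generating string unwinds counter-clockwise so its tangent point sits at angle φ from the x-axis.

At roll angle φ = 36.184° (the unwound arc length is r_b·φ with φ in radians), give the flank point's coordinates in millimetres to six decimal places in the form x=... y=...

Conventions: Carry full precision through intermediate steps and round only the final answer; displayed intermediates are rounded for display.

recognized (one wheel, involute flank): single-mesh tooth geometry, m = 2.879, N = 40
pitch radius r_p = m·N/2 = 2.879·40/2 = 57.580000
base radius r_b = r_p·cos α = 57.580000·cos 23.812° = 52.678510
roll angle φ = 36.184° = 0.63152994 rad
x = r_b·(cos φ + φ·sin φ) = 62.158958
y = r_b·(sin φ − φ·cos φ) = 4.248868

x=62.158958 y=4.248868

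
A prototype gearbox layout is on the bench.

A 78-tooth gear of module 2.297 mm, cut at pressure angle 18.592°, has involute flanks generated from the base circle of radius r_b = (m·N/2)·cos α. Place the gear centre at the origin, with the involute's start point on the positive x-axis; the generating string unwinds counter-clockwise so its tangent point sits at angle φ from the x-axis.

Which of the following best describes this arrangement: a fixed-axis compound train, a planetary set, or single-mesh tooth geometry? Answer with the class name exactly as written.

single-mesh tooth geometry

single-mesh involute tooth geometry (78T wheel at module 2.297)
classification: single-mesh tooth geometry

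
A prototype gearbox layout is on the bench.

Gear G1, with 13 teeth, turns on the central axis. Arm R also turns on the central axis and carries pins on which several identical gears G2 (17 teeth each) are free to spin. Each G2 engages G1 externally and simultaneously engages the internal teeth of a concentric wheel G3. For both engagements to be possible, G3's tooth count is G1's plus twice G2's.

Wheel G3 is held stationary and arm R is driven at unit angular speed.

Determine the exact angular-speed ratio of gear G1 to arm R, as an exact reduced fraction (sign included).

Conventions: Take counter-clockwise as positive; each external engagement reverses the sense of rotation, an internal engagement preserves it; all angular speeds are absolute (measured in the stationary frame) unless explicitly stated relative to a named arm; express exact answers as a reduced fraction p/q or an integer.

recognized (axles ride arm R): planetary set, 13/17/47 teeth
ring teeth: 13 + 2·17 = 47
13(ω_sun−ω_arm) = −47(ω_ring−ω_arm),  ω_ring = 0, ω_arm = 1
ω_sun = 1 − (47/13)(0−1) = 60/13
ω_out/ω_in = 60/13

60/13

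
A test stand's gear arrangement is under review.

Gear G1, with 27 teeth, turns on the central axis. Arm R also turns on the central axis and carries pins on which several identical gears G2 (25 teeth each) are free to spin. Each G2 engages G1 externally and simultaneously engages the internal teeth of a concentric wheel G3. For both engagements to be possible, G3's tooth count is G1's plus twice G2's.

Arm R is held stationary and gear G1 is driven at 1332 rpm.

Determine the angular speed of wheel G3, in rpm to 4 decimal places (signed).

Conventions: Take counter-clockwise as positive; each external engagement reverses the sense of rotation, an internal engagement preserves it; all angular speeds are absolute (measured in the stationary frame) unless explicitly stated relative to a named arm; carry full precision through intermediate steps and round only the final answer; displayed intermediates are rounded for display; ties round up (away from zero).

-467.0649 rpm

class = planetary set [G3 = 27+2·25 = 77; Willis about the carrier]
normalise by the input: solve with ω_sun = 1, then scale by 1332 rpm
ring teeth: 27 + 2·25 = 77
27(ω_sun−ω_arm) = −77(ω_ring−ω_arm),  ω_arm = 0, ω_sun = 1
ω_ring = 0 − (27/77)(1−0) = -27/77
scale: ω_ring = -27/77 × 1332 rpm = -467.0649 rpm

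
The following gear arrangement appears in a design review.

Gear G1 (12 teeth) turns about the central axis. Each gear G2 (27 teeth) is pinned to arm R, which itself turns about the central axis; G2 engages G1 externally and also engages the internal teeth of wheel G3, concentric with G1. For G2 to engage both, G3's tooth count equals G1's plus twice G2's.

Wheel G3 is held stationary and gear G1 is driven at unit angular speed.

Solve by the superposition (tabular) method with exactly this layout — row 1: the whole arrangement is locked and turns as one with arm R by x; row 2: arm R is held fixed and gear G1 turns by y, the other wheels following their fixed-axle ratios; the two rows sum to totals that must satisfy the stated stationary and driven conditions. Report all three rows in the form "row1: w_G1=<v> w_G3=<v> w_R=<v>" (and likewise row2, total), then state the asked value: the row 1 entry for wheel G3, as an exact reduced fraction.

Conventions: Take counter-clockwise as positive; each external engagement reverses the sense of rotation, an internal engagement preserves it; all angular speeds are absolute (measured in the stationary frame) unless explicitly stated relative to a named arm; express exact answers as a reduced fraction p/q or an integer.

planetary set (12T centre, 27T on arm, 66T internal) — Willis relation
superposition row 1 [locked train]: every member turns x
row 2 (arm held, sun turns y): ω_ring = −(12/66)·y, ω_arm = 0
boundary: total ω_ring = x − (12/66)·y = 0 and total ω_sun = x + y = 1  ⇒  y = 11/13, x = 2/13
row 2 ring = −(12/66)·11/13 = -2/13
totals (row 1 + row 2): sun 2/13 + 11/13 = 1, ring 2/13 + (-2/13) = 0, arm 2/13 + 0 = 2/13
asked cell (row1, ring) = 2/13

row1: w_G1=2/13 w_G3=2/13 w_R=2/13
row2: w_G1=11/13 w_G3=-2/13 w_R=0
total: w_G1=1 w_G3=0 w_R=2/13
asked value: 2/13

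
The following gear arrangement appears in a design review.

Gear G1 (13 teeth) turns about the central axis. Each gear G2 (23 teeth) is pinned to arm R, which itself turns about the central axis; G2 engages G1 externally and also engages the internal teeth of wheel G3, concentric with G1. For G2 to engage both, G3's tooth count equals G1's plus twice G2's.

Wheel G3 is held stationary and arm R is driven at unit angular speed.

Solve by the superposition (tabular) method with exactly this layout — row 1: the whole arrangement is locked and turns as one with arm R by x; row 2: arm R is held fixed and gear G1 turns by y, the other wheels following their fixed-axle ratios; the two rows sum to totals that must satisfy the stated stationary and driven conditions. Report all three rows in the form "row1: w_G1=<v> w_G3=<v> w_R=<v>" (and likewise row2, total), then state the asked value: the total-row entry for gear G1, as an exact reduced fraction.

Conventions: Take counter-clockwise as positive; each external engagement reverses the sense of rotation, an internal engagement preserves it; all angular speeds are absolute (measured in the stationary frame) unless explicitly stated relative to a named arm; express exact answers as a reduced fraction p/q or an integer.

topology: planetary set — G1 13T / G2 23T / G3 59T, arm = carrier (Willis)
row 1: whole set turns with the arm by x
superposition row 2 [arm held]: sun y, ring −(13/59)·y, arm 0
boundary: total ω_ring = x − (13/59)·y = 0 and total ω_arm = x = 1  ⇒  y = 59/13, x = 1
row 2 ring = −(13/59)·59/13 = -1
totals (row 1 + row 2): sun 1 + 59/13 = 72/13, ring 1 + (-1) = 0, arm 1 + 0 = 1
asked cell (total, sun) = 72/13

row1: w_G1=1 w_G3=1 w_R=1
row2: w_G1=59/13 w_G3=-1 w_R=0
total: w_G1=72/13 w_G3=0 w_R=1
asked value: 72/13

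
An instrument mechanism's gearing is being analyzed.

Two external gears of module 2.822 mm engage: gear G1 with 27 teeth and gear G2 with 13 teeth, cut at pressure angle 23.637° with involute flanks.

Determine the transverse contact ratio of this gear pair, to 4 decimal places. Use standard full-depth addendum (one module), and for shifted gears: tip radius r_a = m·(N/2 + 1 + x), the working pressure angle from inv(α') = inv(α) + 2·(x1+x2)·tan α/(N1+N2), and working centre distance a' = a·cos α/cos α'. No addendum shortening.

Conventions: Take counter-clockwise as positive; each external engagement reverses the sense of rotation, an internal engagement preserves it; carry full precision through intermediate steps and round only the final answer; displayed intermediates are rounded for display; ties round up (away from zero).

recognized (one external pair, fixed centres): single-mesh tooth geometry, m = 2.822, N1 = 27, N2 = 13
base radii: r_b1 = 34.900814, r_b2 = 16.804096
tip radii: r_a1 = 40.919000, r_a2 = 21.165000
no profile shift: α' = α, a' = a
action lengths: √(r_a1²−r_b1²) = 21.361126, √(r_a2²−r_b2²) = 12.867773
base pitch p_b = π·m·cos α = 8.121788
CR = (21.361126 + 12.867773 − 56.440000·sin 23.63700°)/8.121788 = 1.428233
contact ratio ≈ 1.4282

1.4282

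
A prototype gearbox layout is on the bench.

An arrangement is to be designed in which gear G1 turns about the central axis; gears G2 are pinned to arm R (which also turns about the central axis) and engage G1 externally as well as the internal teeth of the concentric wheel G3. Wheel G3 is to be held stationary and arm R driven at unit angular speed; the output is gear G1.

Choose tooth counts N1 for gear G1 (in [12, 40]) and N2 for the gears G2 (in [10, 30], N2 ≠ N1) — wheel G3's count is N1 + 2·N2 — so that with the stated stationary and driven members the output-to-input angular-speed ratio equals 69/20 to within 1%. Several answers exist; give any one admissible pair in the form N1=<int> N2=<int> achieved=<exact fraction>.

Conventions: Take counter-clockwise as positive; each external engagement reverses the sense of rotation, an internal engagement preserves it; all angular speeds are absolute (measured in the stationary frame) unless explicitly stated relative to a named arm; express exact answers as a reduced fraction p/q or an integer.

topology: planetary set — design target 69/20, arm = carrier (Willis)
Willis with ω_ring = 0: ω_sun/ω_arm = (N1+N3)/N1; set equal to 69/20  ⇒  N3/N1 = 69/20 − 1 = 49/20
N3 = N1 + 2·N2  ⇒  N2/N1 = (N3/N1 − 1)/2 = (49/20 − 1)/2 = 29/40
smallest multiple with N1 ≥ 12 and N2 ≥ 10: k = 1  ⇒  N1 = 1·40 = 40, N2 = 1·29 = 29 (N1 ≤ 40, N2 ≤ 30, N2 ≠ N1 ✓), N3 = 40 + 2·29 = 98
check: (N1+N3)/N1 with N1 = 40, N3 = 98 gives 69/20; |achieved − target| = 0 ≤ 69/2000 ✓

N1=40 N2=29 achieved=69/20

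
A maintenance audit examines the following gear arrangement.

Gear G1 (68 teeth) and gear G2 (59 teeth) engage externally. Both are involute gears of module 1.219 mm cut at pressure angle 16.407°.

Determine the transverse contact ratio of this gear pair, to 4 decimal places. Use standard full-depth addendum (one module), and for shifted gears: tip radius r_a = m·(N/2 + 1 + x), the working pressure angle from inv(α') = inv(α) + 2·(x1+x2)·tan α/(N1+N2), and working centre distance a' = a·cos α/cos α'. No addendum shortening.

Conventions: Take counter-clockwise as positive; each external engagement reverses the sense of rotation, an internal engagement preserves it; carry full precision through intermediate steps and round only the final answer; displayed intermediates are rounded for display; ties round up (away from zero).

2.0368

recognized (one external pair, fixed centres): single-mesh tooth geometry, m = 1.219, N1 = 68, N2 = 59
base radii: r_b1 = 39.758297, r_b2 = 34.496169
tip radii: r_a1 = 42.665000, r_a2 = 37.179500
no profile shift: α' = α, a' = a
action lengths: √(r_a1²−r_b1²) = 15.478373, √(r_a2²−r_b2²) = 13.868292
base pitch p_b = π·m·cos α = 3.673658
CR = (15.478373 + 13.868292 − 77.406500·sin 16.40700°)/3.673658 = 2.036806
contact ratio ≈ 2.0368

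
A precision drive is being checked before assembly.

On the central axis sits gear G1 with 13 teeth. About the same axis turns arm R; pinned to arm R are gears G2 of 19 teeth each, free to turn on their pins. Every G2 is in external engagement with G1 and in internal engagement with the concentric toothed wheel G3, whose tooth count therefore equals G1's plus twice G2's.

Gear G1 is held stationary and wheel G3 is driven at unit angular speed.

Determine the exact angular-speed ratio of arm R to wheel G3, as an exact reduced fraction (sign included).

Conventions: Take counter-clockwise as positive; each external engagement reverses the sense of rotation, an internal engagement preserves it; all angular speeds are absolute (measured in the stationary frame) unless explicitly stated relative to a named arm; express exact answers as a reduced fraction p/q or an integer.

recognized (axles ride arm R): planetary set, 13/19/51 teeth
ring teeth: 13 + 2·19 = 51
13(ω_sun−ω_arm) = −51(ω_ring−ω_arm),  ω_sun = 0, ω_ring = 1
13(0−ω_arm) = −51(1−ω_arm)  ⇒  64·ω_arm = 51  ⇒  ω_arm = 51/64
ω_out/ω_in = 51/64

51/64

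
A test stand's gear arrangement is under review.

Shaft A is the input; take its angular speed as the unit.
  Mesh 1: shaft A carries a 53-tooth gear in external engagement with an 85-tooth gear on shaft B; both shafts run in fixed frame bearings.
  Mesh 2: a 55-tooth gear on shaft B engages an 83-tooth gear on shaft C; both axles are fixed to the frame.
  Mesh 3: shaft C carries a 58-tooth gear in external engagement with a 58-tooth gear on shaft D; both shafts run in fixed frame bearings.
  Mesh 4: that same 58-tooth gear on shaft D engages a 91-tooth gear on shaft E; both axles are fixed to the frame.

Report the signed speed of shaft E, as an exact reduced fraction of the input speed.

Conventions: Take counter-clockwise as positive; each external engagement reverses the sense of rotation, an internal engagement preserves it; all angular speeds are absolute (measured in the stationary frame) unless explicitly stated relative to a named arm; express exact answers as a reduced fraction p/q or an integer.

4-mesh fixed-axis compound train (all bearings frame-fixed)
mesh 1 [53T→85T]: |ω|/ω_in = 1×53/85 = 53/85, sense flips to −
mesh 2 [55T→83T]: |ω|/ω_in = (53/85)×55/83 = 583/1411, sense flips to +
mesh 3 [58T→58T]: |ω|/ω_in = (583/1411)×58/58 = 583/1411, sense flips to −
mesh 4 [58T→91T]: |ω|/ω_in = (583/1411)×58/91 = 33814/128401, sense flips to +
signed output speed (× input speed) = 33814/128401

33814/128401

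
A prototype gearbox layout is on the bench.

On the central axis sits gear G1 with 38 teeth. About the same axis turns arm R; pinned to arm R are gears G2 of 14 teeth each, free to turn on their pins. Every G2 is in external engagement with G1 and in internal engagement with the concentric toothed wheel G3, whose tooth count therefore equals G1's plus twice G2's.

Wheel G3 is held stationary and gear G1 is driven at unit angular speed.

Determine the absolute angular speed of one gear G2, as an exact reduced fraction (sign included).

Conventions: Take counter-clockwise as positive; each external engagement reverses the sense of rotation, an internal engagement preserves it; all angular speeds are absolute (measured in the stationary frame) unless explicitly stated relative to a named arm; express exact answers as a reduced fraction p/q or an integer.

planetary set (38T centre, 14T on arm, 66T internal) — Willis relation
ring teeth: 38 + 2·14 = 66
38(ω_sun−ω_arm) = −66(ω_ring−ω_arm),  ω_ring = 0, ω_sun = 1
38(1−ω_arm) = −66(0−ω_arm)  ⇒  104·ω_arm = 38  ⇒  ω_arm = 19/52
sun–planet mesh: 38·(1−19/52) = −14·(ω_p−ω_arm)  ⇒  ω_p−ω_arm = -627/364
ω_p = 19/52 − 627/364 = -19/14
exact speed ratio = -19/14

-19/14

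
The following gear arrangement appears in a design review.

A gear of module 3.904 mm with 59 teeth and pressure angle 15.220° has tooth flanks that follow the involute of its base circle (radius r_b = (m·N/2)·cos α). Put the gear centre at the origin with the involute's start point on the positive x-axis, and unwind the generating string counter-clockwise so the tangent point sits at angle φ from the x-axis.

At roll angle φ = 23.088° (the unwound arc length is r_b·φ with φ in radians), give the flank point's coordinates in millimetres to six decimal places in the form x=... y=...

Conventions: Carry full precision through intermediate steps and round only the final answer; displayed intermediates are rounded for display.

x=119.787916 y=2.384661

recognized (one wheel, involute flank): single-mesh tooth geometry, m = 3.904, N = 59
pitch radius r_p = m·N/2 = 3.904·59/2 = 115.168000
base radius r_b = r_p·cos α = 115.168000·cos 15.220° = 111.128473
roll angle φ = 23.088° = 0.40296162 rad
x = r_b·(cos φ + φ·sin φ) = 119.787916
y = r_b·(sin φ − φ·cos φ) = 2.384661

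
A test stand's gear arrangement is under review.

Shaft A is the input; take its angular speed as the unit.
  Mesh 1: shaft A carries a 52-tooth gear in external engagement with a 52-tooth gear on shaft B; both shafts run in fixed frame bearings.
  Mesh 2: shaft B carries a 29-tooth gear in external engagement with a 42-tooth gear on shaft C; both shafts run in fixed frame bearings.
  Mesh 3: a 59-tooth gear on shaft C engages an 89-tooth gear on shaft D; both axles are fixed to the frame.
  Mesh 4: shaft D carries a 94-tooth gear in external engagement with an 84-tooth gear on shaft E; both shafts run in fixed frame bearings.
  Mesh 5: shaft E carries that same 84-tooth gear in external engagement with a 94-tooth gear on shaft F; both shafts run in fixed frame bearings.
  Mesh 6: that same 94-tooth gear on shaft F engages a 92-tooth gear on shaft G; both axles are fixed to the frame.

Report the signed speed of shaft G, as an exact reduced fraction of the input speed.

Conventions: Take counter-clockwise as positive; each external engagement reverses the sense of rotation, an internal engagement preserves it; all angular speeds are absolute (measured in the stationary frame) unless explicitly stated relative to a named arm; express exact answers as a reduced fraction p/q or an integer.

6-mesh fixed-axis compound train (all bearings frame-fixed)
mesh 1 [52T→52T]: |ω|/ω_in = 1×52/52 = 1, sense flips to −
mesh 2 [29T→42T]: |ω|/ω_in = 1×29/42 = 29/42, sense flips to +
mesh 3 [59T→89T]: |ω|/ω_in = (29/42)×59/89 = 1711/3738, sense flips to −
mesh 4 [94T→84T]: |ω|/ω_in = (1711/3738)×94/84 = 80417/156996, sense flips to +
mesh 5 [84T→94T]: |ω|/ω_in = (80417/156996)×84/94 = 1711/3738, sense flips to −
mesh 6 [94T→92T]: |ω|/ω_in = (1711/3738)×94/92 = 80417/171948, sense flips to +
signed output speed (× input speed) = 80417/171948

80417/171948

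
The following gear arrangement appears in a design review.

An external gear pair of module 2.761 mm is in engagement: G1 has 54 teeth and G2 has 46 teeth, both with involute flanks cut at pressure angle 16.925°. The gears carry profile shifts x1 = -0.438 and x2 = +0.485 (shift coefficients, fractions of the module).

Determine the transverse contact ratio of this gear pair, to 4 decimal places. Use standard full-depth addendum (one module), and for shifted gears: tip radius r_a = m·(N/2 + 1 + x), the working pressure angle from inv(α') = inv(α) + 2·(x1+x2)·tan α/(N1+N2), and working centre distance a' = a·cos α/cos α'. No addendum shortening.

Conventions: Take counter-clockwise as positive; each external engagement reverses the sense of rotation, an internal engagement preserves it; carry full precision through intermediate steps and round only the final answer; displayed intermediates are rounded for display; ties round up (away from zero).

1.8763

recognized (one external pair, fixed centres): single-mesh tooth geometry, m = 2.761, N1 = 54, N2 = 46
base radii: r_b1 = 71.318120, r_b2 = 60.752472
tip radii: r_a1 = 76.098682, r_a2 = 67.603085
inv(α') = inv(16.925°) + 2·(-0.438+0.485)·tan α/(54+46) = 0.00918897  ⇒  α' = 17.10006°
a' = a·cos α / cos α' = 138.0500·cos 16.925°/cos 17.10006° = 138.179118
action lengths: √(r_a1²−r_b1²) = 26.546849, √(r_a2²−r_b2²) = 29.653233
base pitch p_b = π·m·cos α = 8.298240
CR = (26.546849 + 29.653233 − 138.179118·sin 17.10006°)/8.298240 = 1.876266
contact ratio ≈ 1.8763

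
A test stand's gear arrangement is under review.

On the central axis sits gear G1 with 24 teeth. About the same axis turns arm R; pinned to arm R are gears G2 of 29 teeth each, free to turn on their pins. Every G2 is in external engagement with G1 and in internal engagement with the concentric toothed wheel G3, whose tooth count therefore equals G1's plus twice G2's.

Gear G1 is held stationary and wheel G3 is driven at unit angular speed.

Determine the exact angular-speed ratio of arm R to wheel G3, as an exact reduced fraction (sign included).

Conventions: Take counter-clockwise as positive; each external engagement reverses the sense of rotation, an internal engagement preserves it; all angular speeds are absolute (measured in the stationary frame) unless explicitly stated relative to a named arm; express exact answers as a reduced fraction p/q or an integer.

41/53

recognized (axles ride arm R): planetary set, 24/29/82 teeth
ring teeth: 24 + 2·29 = 82
24(ω_sun−ω_arm) = −82(ω_ring−ω_arm),  ω_sun = 0, ω_ring = 1
24(0−ω_arm) = −82(1−ω_arm)  ⇒  106·ω_arm = 82  ⇒  ω_arm = 41/53
ω_out/ω_in = 41/53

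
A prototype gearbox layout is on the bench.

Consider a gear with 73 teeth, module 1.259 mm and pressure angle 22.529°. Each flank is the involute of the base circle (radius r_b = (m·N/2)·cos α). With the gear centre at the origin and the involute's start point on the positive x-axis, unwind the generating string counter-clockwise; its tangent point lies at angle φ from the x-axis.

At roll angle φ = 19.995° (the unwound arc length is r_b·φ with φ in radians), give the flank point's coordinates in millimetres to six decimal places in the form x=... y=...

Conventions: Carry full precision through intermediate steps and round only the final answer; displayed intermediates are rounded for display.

x=44.953129 y=0.594045

recognized (one wheel, involute flank): single-mesh tooth geometry, m = 1.259, N = 73
pitch radius r_p = m·N/2 = 1.259·73/2 = 45.953500
base radius r_b = r_p·cos α = 45.953500·cos 22.529° = 42.446592
roll angle φ = 19.995° = 0.34897858 rad
x = r_b·(cos φ + φ·sin φ) = 44.953129
y = r_b·(sin φ − φ·cos φ) = 0.594045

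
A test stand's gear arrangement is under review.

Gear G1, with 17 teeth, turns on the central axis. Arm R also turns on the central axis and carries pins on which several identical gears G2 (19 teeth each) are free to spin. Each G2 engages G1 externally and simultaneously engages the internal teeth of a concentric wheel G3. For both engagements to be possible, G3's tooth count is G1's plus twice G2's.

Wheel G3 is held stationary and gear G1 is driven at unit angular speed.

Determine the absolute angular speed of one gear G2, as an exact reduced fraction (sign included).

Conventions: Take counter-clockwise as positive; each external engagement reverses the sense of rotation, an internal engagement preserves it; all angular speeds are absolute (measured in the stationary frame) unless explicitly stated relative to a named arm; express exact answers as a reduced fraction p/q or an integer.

topology: planetary set — G1 17T / G2 19T / G3 55T, arm = carrier (Willis)
ring teeth: 17 + 2·19 = 55
17(ω_sun−ω_arm) = −55(ω_ring−ω_arm),  ω_ring = 0, ω_sun = 1
17(1−ω_arm) = −55(0−ω_arm)  ⇒  72·ω_arm = 17  ⇒  ω_arm = 17/72
sun–planet mesh: 17·(1−17/72) = −19·(ω_p−ω_arm)  ⇒  ω_p−ω_arm = -935/1368
ω_p = 17/72 − 935/1368 = -17/38
exact speed ratio = -17/38

-17/38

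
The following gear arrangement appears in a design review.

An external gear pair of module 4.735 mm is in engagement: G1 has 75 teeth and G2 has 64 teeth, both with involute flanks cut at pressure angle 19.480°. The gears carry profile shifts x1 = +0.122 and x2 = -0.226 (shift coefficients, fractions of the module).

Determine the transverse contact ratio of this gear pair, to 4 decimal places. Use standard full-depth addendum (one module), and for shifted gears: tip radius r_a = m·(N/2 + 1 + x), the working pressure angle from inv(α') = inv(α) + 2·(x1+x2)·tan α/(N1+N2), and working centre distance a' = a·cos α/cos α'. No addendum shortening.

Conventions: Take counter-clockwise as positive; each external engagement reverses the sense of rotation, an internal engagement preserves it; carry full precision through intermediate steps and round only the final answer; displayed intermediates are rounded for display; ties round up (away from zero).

1.8555

class = single-mesh tooth geometry [involute pair 75T × 64T, m = 4.735]
base radii: r_b1 = 167.398459, r_b2 = 142.846685
tip radii: r_a1 = 182.875170, r_a2 = 155.184890
inv(α') = inv(19.480°) + 2·(+0.122-0.226)·tan α/(75+64) = 0.01320633  ⇒  α' = 19.23428°
a' = a·cos α / cos α' = 329.0825·cos 19.480°/cos 19.23428° = 328.587063
action lengths: √(r_a1²−r_b1²) = 73.628009, √(r_a2²−r_b2²) = 60.639711
base pitch p_b = π·m·cos α = 14.023941
CR = (73.628009 + 60.639711 − 328.587063·sin 19.23428°)/14.023941 = 1.855452
contact ratio ≈ 1.8555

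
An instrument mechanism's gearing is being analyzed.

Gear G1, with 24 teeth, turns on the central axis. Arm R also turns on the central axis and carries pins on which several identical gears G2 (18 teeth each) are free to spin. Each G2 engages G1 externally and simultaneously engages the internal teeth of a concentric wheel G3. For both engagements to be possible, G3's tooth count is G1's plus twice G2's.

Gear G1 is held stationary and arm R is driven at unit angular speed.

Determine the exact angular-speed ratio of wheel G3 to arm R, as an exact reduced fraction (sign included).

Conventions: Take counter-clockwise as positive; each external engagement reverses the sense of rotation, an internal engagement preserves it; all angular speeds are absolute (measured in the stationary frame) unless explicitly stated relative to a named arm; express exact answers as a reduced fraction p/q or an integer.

topology: planetary set — G1 24T / G2 18T / G3 60T, arm = carrier (Willis)
ring teeth: 24 + 2·18 = 60
24(ω_sun−ω_arm) = −60(ω_ring−ω_arm),  ω_sun = 0, ω_arm = 1
ω_ring = 1 − (24/60)(0−1) = 7/5
ω_out/ω_in = 7/5

7/5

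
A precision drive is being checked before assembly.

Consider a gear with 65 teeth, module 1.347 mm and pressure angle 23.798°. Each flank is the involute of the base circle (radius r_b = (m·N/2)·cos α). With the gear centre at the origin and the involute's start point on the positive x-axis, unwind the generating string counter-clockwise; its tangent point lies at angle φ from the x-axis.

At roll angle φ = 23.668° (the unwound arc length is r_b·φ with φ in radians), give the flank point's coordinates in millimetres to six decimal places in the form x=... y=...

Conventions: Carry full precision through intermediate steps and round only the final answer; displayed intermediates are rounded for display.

single-mesh involute tooth geometry (65T wheel at module 1.347)
pitch radius r_p = m·N/2 = 1.347·65/2 = 43.777500
base radius r_b = r_p·cos α = 43.777500·cos 23.798° = 40.055264
roll angle φ = 23.668° = 0.41308453 rad
x = r_b·(cos φ + φ·sin φ) = 43.328342
y = r_b·(sin φ − φ·cos φ) = 0.925180

x=43.328342 y=0.925180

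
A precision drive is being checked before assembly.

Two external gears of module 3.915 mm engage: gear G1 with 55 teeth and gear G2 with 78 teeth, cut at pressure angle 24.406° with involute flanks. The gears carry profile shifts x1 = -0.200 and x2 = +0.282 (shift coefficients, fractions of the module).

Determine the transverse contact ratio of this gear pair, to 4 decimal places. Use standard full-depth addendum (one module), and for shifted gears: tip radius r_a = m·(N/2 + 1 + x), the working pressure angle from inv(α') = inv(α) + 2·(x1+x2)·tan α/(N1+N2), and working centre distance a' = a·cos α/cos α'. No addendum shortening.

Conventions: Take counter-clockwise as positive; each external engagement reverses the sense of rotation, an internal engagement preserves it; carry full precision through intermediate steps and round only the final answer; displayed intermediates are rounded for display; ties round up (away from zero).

single-mesh involute tooth geometry (55T engaging 78T at module 3.915)
base radii: r_b1 = 98.041822, r_b2 = 139.041129
tip radii: r_a1 = 110.794500, r_a2 = 157.704030
inv(α') = inv(24.406°) + 2·(-0.200+0.282)·tan α/(55+78) = 0.02834084  ⇒  α' = 24.56059°
a' = a·cos α / cos α' = 260.3475·cos 24.406°/cos 24.56059° = 260.667577
action lengths: √(r_a1²−r_b1²) = 51.606419, √(r_a2²−r_b2²) = 74.418584
base pitch p_b = π·m·cos α = 11.200272
CR = (51.606419 + 74.418584 − 260.667577·sin 24.56059°)/11.200272 = 1.578277
contact ratio ≈ 1.5783

1.5783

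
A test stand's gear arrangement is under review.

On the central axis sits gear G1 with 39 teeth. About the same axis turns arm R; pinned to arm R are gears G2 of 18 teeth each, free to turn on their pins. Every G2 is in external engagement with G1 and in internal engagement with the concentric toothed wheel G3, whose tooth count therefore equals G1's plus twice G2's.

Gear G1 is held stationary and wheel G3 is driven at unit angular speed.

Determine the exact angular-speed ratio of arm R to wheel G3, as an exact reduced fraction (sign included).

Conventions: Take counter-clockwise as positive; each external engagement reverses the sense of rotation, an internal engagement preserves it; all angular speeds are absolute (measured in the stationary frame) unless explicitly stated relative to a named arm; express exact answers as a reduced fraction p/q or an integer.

topology: planetary set — G1 39T / G2 18T / G3 75T, arm = carrier (Willis)
ring teeth: 39 + 2·18 = 75
39(ω_sun−ω_arm) = −75(ω_ring−ω_arm),  ω_sun = 0, ω_ring = 1
39(0−ω_arm) = −75(1−ω_arm)  ⇒  114·ω_arm = 75  ⇒  ω_arm = 25/38
ω_out/ω_in = 25/38

25/38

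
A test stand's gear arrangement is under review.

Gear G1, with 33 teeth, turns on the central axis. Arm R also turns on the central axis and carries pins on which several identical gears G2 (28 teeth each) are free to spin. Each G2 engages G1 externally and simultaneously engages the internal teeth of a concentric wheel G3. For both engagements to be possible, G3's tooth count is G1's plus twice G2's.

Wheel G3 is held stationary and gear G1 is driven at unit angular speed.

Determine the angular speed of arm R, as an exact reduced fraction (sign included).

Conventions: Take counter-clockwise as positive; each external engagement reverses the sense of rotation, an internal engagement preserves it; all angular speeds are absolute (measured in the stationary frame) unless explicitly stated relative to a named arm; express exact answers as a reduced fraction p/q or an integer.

recognized (axles ride arm R): planetary set, 33/28/89 teeth
ring teeth: 33 + 2·28 = 89
33(ω_sun−ω_arm) = −89(ω_ring−ω_arm),  ω_ring = 0, ω_sun = 1
33(1−ω_arm) = −89(0−ω_arm)  ⇒  122·ω_arm = 33  ⇒  ω_arm = 33/122
exact speed ratio = 33/122

33/122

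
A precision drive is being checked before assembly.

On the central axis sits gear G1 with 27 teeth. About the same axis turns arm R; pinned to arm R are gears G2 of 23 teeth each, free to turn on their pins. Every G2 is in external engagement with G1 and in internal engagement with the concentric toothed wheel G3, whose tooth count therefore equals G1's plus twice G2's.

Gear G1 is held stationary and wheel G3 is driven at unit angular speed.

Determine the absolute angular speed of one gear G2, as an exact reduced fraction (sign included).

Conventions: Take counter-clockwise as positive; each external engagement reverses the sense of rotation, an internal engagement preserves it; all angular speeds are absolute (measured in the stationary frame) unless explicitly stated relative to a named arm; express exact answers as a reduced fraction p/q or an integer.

73/46

topology: planetary set — G1 27T / G2 23T / G3 73T, arm = carrier (Willis)
ring teeth: 27 + 2·23 = 73
27(ω_sun−ω_arm) = −73(ω_ring−ω_arm),  ω_sun = 0, ω_ring = 1
27(0−ω_arm) = −73(1−ω_arm)  ⇒  100·ω_arm = 73  ⇒  ω_arm = 73/100
sun–planet mesh: 27·(0−73/100) = −23·(ω_p−ω_arm)  ⇒  ω_p−ω_arm = 1971/2300
ω_p = 73/100 + 1971/2300 = 73/46
exact speed ratio = 73/46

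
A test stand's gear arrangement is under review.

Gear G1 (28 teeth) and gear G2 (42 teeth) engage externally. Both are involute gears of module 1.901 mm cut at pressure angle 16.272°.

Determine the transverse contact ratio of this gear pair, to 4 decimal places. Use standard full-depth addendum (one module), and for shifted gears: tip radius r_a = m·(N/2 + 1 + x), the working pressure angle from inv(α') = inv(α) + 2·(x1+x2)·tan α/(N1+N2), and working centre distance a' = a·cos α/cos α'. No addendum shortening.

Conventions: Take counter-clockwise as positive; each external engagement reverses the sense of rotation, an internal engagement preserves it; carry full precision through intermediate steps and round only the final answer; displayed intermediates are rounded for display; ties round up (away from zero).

1.8788

topology: single-mesh involute geometry — m = 1.901, 28T/42T pair
base radii: r_b1 = 25.547905, r_b2 = 38.321858
tip radii: r_a1 = 28.515000, r_a2 = 41.822000
no profile shift: α' = α, a' = a
action lengths: √(r_a1²−r_b1²) = 12.665297, √(r_a2²−r_b2²) = 16.748578
base pitch p_b = π·m·cos α = 5.732937
CR = (12.665297 + 16.748578 − 66.535000·sin 16.27200°)/5.732937 = 1.878780
contact ratio ≈ 1.8788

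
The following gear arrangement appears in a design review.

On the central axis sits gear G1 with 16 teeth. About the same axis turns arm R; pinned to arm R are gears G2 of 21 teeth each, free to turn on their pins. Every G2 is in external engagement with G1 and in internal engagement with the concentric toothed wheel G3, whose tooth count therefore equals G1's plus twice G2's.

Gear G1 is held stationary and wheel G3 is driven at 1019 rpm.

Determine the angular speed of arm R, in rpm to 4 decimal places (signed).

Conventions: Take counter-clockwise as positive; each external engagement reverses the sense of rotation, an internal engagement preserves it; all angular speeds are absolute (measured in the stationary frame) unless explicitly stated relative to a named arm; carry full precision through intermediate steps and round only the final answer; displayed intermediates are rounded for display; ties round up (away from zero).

+798.6757 rpm

recognized (axles ride arm R): planetary set, 16/21/58 teeth
normalise by the input: solve with ω_ring = 1, then scale by 1019 rpm
ring teeth: 16 + 2·21 = 58
16(ω_sun−ω_arm) = −58(ω_ring−ω_arm),  ω_sun = 0, ω_ring = 1
16(0−ω_arm) = −58(1−ω_arm)  ⇒  74·ω_arm = 58  ⇒  ω_arm = 29/37
scale: ω_arm = 29/37 × 1019 rpm = +798.6757 rpm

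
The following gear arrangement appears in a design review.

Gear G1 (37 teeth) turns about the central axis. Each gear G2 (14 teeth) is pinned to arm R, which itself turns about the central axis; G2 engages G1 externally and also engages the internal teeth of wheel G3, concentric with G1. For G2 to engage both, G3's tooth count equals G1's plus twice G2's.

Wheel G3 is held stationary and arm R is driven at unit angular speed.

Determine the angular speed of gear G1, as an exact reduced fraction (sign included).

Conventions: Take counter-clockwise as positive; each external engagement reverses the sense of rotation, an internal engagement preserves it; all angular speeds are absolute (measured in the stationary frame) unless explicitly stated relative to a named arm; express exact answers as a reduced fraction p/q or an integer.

102/37

topology: planetary set — G1 37T / G2 14T / G3 65T, arm = carrier (Willis)
ring teeth: 37 + 2·14 = 65
37(ω_sun−ω_arm) = −65(ω_ring−ω_arm),  ω_ring = 0, ω_arm = 1
ω_sun = 1 − (65/37)(0−1) = 102/37
exact speed ratio = 102/37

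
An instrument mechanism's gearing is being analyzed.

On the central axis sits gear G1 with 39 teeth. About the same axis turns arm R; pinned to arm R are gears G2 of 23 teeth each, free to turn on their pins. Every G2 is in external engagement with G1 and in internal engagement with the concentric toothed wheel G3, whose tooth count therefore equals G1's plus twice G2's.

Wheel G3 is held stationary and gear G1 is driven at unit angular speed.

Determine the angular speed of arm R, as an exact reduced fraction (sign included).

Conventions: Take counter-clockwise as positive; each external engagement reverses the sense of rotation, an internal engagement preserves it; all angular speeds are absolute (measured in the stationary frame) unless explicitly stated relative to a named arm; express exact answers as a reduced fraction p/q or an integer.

39/124

recognized (axles ride arm R): planetary set, 39/23/85 teeth
ring teeth: 39 + 2·23 = 85
39(ω_sun−ω_arm) = −85(ω_ring−ω_arm),  ω_ring = 0, ω_sun = 1
39(1−ω_arm) = −85(0−ω_arm)  ⇒  124·ω_arm = 39  ⇒  ω_arm = 39/124
exact speed ratio = 39/124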